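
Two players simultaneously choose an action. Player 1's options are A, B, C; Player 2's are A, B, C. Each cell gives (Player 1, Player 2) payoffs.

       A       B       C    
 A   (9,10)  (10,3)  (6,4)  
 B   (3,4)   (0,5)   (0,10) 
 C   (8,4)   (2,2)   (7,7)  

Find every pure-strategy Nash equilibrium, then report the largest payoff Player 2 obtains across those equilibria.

Both A is a pure NE (Player 1: 9 ≥ 8; Player 2: 10 ≥ 4). Player 2 gets 10.
Both C is a pure NE (Player 1: 7 ≥ 6; Player 2: 7 ≥ 4). Player 2 gets 7.
Every other cell has a profitable deviation for at least one player. Highest of {10, 7} is 10.

10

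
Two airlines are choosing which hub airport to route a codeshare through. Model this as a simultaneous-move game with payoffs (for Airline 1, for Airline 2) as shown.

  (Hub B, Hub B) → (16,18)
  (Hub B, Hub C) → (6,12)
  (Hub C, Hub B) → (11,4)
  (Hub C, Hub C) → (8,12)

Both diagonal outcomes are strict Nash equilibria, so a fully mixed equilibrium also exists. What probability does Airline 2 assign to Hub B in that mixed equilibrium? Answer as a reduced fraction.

Airline 2's mix q on Hub B must make Airline 1 indifferent between Hub B and Hub C.
Airline 1's payoff from Hub B: 16q + 6(1−q). From Hub C: 11q + 8(1−q).
Set equal: 5q = 2(1−q) → q = 2/7.

2/7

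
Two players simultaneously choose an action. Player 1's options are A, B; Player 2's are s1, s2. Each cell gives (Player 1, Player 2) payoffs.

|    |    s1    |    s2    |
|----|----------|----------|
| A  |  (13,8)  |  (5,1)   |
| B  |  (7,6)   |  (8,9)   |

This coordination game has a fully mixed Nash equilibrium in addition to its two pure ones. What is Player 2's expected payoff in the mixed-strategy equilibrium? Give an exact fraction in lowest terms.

33/5

Player 1 mixes with probability p on A, chosen so Player 2 is indifferent: 8p + 6(1−p) = 1p + 9(1−p) gives p = 3/10.
Player 2's expected payoff is 8·3/10 + 6·7/10 = 33/5.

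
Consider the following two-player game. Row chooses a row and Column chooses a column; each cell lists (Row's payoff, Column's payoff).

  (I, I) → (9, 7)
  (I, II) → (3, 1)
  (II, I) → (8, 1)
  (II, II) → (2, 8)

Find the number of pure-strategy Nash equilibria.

1

Both I: Row gets 9 (best alternative 8); Column gets 7 (best alternative 1). Neither deviates — NE.
Both II is not a NE: Row would switch to I (3 > 2).
No other cell survives both best-response checks, so there is 1 pure NE.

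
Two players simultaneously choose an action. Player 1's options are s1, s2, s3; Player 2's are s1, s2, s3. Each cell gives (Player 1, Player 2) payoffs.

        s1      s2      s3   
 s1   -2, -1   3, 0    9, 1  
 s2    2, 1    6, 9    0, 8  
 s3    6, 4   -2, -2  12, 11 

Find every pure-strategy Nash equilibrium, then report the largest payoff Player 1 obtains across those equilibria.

Both s2 is a pure NE (Player 1: 6 ≥ 3; Player 2: 9 ≥ 8). Player 1 gets 6.
Both s3 is a pure NE (Player 1: 12 ≥ 9; Player 2: 11 ≥ 4). Player 1 gets 12.
Every other cell has a profitable deviation for at least one player. Highest of {6, 12} is 12.

12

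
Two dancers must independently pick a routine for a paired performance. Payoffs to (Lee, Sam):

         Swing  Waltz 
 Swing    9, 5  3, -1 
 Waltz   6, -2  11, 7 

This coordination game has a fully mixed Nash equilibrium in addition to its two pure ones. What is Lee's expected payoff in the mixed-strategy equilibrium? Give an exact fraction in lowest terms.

Sam mixes with probability q on Swing, chosen so Lee is indifferent: 9q + 3(1−q) = 6q + 11(1−q) gives q = 8/11.
Lee's expected payoff (from either row, since indifferent) is 9·8/11 + 3·3/11 = 81/11.

81/11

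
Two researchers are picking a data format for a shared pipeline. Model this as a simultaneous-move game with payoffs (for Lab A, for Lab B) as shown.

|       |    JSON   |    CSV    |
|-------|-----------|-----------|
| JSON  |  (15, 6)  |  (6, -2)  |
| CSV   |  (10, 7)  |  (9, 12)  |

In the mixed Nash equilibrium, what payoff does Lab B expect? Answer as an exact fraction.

Lab A mixes with probability p on JSON, chosen so Lab B is indifferent: 6p + 7(1−p) = (-2)p + 12(1−p) gives p = 5/13.
Lab B's expected payoff is 6·5/13 + 7·8/13 = 86/13.

86/13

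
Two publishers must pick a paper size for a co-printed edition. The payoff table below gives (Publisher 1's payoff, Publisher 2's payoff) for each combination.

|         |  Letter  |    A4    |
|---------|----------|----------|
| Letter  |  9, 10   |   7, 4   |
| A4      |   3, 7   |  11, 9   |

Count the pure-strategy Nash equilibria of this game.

2

Both Letter: Publisher 1 gets 9 (best alternative 3); Publisher 2 gets 10 (best alternative 4). Neither deviates — NE.
Both A4: Publisher 1 gets 11 (best alternative 7); Publisher 2 gets 9 (best alternative 7). Neither deviates — NE.
(A4, Letter) is not a NE: Publisher 1 would switch to Letter (9 > 3).
No other cell survives both best-response checks, so there are 2 pure NE.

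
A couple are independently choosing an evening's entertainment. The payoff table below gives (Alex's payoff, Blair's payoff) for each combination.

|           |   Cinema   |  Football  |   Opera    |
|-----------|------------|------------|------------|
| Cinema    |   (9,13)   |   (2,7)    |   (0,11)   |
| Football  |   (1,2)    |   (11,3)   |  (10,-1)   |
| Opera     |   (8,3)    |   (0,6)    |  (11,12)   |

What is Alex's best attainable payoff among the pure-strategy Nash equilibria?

11

Both Cinema is a pure NE (Alex: 9 ≥ 8; Blair: 13 ≥ 11). Alex gets 9.
Both Football is a pure NE (Alex: 11 ≥ 2; Blair: 3 ≥ 2). Alex gets 11.
Both Opera is a pure NE (Alex: 11 ≥ 10; Blair: 12 ≥ 6). Alex gets 11.
Every other cell has a profitable deviation for at least one player. Highest of {9, 11, 11} is 11.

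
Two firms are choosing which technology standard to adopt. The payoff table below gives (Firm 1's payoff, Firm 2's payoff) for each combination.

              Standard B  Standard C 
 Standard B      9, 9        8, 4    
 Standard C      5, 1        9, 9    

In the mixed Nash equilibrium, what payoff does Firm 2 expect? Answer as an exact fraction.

Firm 1 mixes with probability p on Standard B, chosen so Firm 2 is indifferent: 9p + 1(1−p) = 4p + 9(1−p) gives p = 8/13.
Firm 2's expected payoff is 9·8/13 + 1·5/13 = 77/13.

77/13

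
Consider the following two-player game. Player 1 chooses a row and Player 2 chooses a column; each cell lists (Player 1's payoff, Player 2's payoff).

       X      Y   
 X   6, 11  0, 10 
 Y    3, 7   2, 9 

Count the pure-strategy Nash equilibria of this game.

Both X: Player 1 gets 6 (best alternative 3); Player 2 gets 11 (best alternative 10). Neither deviates — NE.
Both Y: Player 1 gets 2 (best alternative 0); Player 2 gets 9 (best alternative 7). Neither deviates — NE.
(Y, X) is not a NE: Player 1 would switch to X (6 > 3).
No other cell survives both best-response checks, so there are 2 pure NE.

2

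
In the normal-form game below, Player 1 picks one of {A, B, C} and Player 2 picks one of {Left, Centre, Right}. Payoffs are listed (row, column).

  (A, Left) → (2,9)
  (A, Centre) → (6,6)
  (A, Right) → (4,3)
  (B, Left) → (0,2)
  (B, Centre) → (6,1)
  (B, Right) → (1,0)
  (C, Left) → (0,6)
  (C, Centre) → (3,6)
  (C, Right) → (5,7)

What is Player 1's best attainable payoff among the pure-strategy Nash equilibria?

5

(A, Left) is a pure NE (Player 1: 2 ≥ 0; Player 2: 9 ≥ 6). Player 1 gets 2.
(C, Right) is a pure NE (Player 1: 5 ≥ 4; Player 2: 7 ≥ 6). Player 1 gets 5.
Every other cell has a profitable deviation for at least one player. Highest of {2, 5} is 5.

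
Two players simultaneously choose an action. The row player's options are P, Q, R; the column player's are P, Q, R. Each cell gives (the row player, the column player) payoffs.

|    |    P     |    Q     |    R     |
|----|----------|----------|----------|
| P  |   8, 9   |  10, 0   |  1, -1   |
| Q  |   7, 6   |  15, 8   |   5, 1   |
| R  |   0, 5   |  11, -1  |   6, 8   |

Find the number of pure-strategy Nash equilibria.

3

Both P: the row player gets 8 (best alternative 7); the column player gets 9 (best alternative 0). Neither deviates — NE.
Both Q: the row player gets 15 (best alternative 11); the column player gets 8 (best alternative 6). Neither deviates — NE.
Both R: the row player gets 6 (best alternative 5); the column player gets 8 (best alternative 5). Neither deviates — NE.
(R, P) is not a NE: the row player would switch to P (8 > 0).
No other cell survives both best-response checks, so there are 3 pure NE.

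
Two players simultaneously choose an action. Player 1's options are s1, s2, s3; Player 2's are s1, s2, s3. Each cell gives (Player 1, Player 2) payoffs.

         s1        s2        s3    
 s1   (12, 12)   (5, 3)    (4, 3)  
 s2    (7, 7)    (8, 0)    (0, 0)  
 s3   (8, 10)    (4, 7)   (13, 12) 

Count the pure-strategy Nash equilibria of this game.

Both s1: Player 1 gets 12 (best alternative 8); Player 2 gets 12 (best alternative 3). Neither deviates — NE.
Both s3: Player 1 gets 13 (best alternative 4); Player 2 gets 12 (best alternative 10). Neither deviates — NE.
Both s2 is not a NE: Player 2 would switch to s1 (7 > 0).
No other cell survives both best-response checks, so there are 2 pure NE.

2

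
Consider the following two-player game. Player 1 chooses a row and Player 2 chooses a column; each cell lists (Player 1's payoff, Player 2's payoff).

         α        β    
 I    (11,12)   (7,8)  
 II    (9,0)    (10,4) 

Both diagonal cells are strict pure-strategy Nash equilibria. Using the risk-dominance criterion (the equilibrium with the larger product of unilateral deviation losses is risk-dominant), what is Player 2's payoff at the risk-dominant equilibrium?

4

At (I, α): Player 1 loses 11 − 9 = 2 by deviating; Player 2 loses 12 − 8 = 4. Product = 2·4 = 8.
At (II, β): Player 1 loses 10 − 7 = 3 by deviating; Player 2 loses 4 − 0 = 4. Product = 3·4 = 12.
12 > 8, so (II, β) is risk-dominant. Player 2's payoff there is 4.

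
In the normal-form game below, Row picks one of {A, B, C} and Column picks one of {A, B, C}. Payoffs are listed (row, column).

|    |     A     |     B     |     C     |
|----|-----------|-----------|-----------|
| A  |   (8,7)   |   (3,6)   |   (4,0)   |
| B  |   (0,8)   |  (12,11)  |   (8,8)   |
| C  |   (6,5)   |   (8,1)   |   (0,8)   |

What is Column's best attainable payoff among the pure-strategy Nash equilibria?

Both A is a pure NE (Row: 8 ≥ 6; Column: 7 ≥ 6). Column gets 7.
Both B is a pure NE (Row: 12 ≥ 8; Column: 11 ≥ 8). Column gets 11.
Every other cell has a profitable deviation for at least one player. Highest of {7, 11} is 11.

11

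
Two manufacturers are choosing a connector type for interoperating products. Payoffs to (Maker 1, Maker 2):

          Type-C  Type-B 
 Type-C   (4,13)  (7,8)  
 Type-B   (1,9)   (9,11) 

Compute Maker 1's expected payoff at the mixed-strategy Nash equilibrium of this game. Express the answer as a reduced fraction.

29/5

Maker 2 mixes with probability q on Type-C, chosen so Maker 1 is indifferent: 4q + 7(1−q) = 1q + 9(1−q) gives q = 2/5.
Maker 1's expected payoff (from either row, since indifferent) is 4·2/5 + 7·3/5 = 29/5.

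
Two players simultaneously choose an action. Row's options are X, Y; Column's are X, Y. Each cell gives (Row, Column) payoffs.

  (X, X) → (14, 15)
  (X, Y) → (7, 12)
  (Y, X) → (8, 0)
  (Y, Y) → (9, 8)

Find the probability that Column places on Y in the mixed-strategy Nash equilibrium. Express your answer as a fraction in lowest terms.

Column's mix q on X must make Row indifferent between X and Y.
Row's payoff from X: 14q + 7(1−q). From Y: 8q + 9(1−q).
Set equal: 6q = 2(1−q) → q = 2/8 = 1/4.
Probability on Y is 1 − 1/4 = 3/4.

3/4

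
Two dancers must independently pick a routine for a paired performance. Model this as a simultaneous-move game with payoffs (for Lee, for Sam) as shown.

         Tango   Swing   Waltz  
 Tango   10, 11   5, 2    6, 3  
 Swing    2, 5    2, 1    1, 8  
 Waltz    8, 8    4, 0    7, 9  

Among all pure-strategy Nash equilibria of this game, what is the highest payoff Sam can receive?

Both Tango is a pure NE (Lee: 10 ≥ 8; Sam: 11 ≥ 3). Sam gets 11.
Both Waltz is a pure NE (Lee: 7 ≥ 6; Sam: 9 ≥ 8). Sam gets 9.
Every other cell has a profitable deviation for at least one player. Highest of {11, 9} is 11.

11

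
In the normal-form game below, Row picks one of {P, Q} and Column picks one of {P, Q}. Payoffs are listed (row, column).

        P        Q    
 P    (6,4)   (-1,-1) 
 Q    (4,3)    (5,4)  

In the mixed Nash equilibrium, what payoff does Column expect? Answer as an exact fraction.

Row mixes with probability p on P, chosen so Column is indifferent: 4p + 3(1−p) = (-1)p + 4(1−p) gives p = 1/6.
Column's expected payoff is 4·1/6 + 3·5/6 = 19/6.

19/6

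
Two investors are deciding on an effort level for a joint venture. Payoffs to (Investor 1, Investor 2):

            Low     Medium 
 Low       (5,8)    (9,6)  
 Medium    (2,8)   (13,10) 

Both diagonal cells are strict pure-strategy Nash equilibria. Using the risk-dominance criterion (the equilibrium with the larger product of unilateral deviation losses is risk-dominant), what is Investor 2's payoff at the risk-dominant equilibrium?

At both Low: Investor 1 loses 5 − 2 = 3 by deviating; Investor 2 loses 8 − 6 = 2. Product = 3·2 = 6.
At both Medium: Investor 1 loses 13 − 9 = 4 by deviating; Investor 2 loses 10 − 8 = 2. Product = 4·2 = 8.
8 > 6, so both Medium is risk-dominant. Investor 2's payoff there is 10.

10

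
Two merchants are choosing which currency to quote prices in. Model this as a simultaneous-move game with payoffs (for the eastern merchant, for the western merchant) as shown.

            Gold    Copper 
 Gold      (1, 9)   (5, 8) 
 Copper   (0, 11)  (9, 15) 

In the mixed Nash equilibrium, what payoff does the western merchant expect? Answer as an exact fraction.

The eastern merchant mixes with probability p on Gold, chosen so the western merchant is indifferent: 9p + 11(1−p) = 8p + 15(1−p) gives p = 4/5.
The western merchant's expected payoff is 9·4/5 + 11·1/5 = 47/5.

47/5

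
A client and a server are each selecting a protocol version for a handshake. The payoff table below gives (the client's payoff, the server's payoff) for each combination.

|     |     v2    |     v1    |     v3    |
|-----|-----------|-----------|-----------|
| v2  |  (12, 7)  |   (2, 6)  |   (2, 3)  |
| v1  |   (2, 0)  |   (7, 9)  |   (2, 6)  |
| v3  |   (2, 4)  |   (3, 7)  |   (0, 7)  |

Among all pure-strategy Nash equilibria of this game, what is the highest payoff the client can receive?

Both v2 is a pure NE (the client: 12 ≥ 2; the server: 7 ≥ 6). The client gets 12.
Both v1 is a pure NE (the client: 7 ≥ 3; the server: 9 ≥ 6). The client gets 7.
Every other cell has a profitable deviation for at least one player. Highest of {12, 7} is 12.

12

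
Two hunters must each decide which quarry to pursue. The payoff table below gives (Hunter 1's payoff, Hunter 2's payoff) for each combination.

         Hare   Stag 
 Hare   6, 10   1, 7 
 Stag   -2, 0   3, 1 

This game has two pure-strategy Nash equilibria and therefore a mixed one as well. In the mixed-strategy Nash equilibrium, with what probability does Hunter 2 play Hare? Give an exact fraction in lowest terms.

1/5

Hunter 2's mix q on Hare must make Hunter 1 indifferent between Hare and Stag.
Hunter 1's payoff from Hare: 6q + 1(1−q). From Stag: (-2)q + 3(1−q).
Set equal: 8q = 2(1−q) → q = 2/10 = 1/5.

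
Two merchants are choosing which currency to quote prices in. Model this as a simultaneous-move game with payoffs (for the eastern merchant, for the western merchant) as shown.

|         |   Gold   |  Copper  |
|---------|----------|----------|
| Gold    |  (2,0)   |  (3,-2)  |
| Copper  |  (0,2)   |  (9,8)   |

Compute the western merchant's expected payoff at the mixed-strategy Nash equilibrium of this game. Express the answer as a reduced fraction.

The eastern merchant mixes with probability p on Gold, chosen so the western merchant is indifferent: 0p + 2(1−p) = (-2)p + 8(1−p) gives p = 3/4.
The western merchant's expected payoff is 0·3/4 + 2·1/4 = 1/2.

1/2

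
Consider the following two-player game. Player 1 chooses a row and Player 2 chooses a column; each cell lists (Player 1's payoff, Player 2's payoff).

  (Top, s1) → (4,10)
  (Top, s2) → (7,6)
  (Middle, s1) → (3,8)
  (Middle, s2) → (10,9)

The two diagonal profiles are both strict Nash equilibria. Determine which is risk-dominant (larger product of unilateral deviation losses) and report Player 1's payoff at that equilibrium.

4

At (Top, s1): Player 1 loses 4 − 3 = 1 by deviating; Player 2 loses 10 − 6 = 4. Product = 1·4 = 4.
At (Middle, s2): Player 1 loses 10 − 7 = 3 by deviating; Player 2 loses 9 − 8 = 1. Product = 3·1 = 3.
4 > 3, so (Top, s1) is risk-dominant. Player 1's payoff there is 4.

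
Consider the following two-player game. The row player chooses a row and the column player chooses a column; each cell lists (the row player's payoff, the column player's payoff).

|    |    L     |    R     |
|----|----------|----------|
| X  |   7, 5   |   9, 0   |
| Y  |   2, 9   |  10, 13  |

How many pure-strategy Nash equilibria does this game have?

(X, L): the row player gets 7 (best alternative 2); the column player gets 5 (best alternative 0). Neither deviates — NE.
(Y, R): the row player gets 10 (best alternative 9); the column player gets 13 (best alternative 9). Neither deviates — NE.
(X, R) is not a NE: the row player would switch to Y (10 > 9).
No other cell survives both best-response checks, so there are 2 pure NE.

2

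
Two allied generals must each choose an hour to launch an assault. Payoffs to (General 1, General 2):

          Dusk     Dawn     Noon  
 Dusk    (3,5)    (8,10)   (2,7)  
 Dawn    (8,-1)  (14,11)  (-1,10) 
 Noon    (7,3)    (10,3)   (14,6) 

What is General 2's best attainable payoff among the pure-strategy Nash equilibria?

Both Dawn is a pure NE (General 1: 14 ≥ 10; General 2: 11 ≥ 10). General 2 gets 11.
Both Noon is a pure NE (General 1: 14 ≥ 2; General 2: 6 ≥ 3). General 2 gets 6.
Every other cell has a profitable deviation for at least one player. Highest of {11, 6} is 11.

11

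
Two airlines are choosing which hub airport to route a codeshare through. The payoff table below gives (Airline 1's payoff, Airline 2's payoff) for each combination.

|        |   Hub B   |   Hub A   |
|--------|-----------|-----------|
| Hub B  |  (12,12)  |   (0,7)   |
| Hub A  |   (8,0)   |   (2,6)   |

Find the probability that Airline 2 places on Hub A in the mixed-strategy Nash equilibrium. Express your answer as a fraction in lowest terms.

Airline 2's mix q on Hub B must make Airline 1 indifferent between Hub B and Hub A.
Airline 1's payoff from Hub B: 12q + 0(1−q). From Hub A: 8q + 2(1−q).
Set equal: 4q = 2(1−q) → q = 2/6 = 1/3.
Probability on Hub A is 1 − 1/3 = 2/3.

2/3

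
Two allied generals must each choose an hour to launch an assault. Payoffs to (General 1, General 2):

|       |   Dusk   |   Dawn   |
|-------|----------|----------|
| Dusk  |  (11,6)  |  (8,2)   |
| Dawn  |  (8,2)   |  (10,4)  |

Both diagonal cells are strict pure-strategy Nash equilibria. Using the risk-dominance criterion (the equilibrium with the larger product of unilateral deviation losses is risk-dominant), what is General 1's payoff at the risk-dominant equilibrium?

At both Dusk: General 1 loses 11 − 8 = 3 by deviating; General 2 loses 6 − 2 = 4. Product = 3·4 = 12.
At both Dawn: General 1 loses 10 − 8 = 2 by deviating; General 2 loses 4 − 2 = 2. Product = 2·2 = 4.
12 > 4, so both Dusk is risk-dominant. General 1's payoff there is 11.

11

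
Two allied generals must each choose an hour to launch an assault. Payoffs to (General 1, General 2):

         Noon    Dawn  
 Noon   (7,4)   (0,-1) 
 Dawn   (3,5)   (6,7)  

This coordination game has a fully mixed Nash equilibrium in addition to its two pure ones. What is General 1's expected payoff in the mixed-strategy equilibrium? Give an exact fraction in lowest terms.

21/5

General 2 mixes with probability q on Noon, chosen so General 1 is indifferent: 7q + 0(1−q) = 3q + 6(1−q) gives q = 3/5.
General 1's expected payoff (from either row, since indifferent) is 7·3/5 + 0·2/5 = 21/5.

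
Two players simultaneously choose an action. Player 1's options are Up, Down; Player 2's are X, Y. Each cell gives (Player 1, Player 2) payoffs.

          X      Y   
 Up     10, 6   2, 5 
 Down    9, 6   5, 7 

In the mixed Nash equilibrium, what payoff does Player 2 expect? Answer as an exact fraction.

Player 1 mixes with probability p on Up, chosen so Player 2 is indifferent: 6p + 6(1−p) = 5p + 7(1−p) gives p = 1/2.
Player 2's expected payoff is 6·1/2 + 6·1/2 = 6.

6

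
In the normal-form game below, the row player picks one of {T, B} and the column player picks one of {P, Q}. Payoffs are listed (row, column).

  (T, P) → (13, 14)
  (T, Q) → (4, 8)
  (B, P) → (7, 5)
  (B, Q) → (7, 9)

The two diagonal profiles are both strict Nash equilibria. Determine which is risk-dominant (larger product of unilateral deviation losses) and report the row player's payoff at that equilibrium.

At (T, P): the row player loses 13 − 7 = 6 by deviating; the column player loses 14 − 8 = 6. Product = 6·6 = 36.
At (B, Q): the row player loses 7 − 4 = 3 by deviating; the column player loses 9 − 5 = 4. Product = 3·4 = 12.
36 > 12, so (T, P) is risk-dominant. The row player's payoff there is 13.

13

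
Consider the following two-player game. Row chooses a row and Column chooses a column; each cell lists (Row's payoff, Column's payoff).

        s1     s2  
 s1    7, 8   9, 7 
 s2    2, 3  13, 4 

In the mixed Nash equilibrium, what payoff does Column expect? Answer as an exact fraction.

Row mixes with probability p on s1, chosen so Column is indifferent: 8p + 3(1−p) = 7p + 4(1−p) gives p = 1/2.
Column's expected payoff is 8·1/2 + 3·1/2 = 11/2.

11/2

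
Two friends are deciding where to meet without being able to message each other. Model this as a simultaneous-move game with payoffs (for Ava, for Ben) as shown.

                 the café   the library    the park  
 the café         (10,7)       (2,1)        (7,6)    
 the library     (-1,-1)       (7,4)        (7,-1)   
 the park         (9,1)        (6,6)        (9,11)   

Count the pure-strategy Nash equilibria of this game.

Both the café: Ava gets 10 (best alternative 9); Ben gets 7 (best alternative 6). Neither deviates — NE.
Both the library: Ava gets 7 (best alternative 6); Ben gets 4 (best alternative -1). Neither deviates — NE.
Both the park: Ava gets 9 (best alternative 7); Ben gets 11 (best alternative 6). Neither deviates — NE.
(the park, the café) is not a NE: Ava would switch to the café (10 > 9).
No other cell survives both best-response checks, so there are 3 pure NE.

3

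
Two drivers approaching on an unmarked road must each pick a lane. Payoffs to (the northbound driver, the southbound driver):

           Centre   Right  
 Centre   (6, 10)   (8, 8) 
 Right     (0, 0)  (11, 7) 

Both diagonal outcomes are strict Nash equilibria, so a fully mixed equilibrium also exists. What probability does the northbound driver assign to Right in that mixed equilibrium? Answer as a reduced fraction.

2/9

The northbound driver's mix p on Centre must make the southbound driver indifferent between Centre and Right.
The southbound driver's payoff from Centre: 10p + 0(1−p). From Right: 8p + 7(1−p).
Set equal: 2p = 7(1−p) → p = 7/9.
Probability on Right is 1 − 7/9 = 2/9.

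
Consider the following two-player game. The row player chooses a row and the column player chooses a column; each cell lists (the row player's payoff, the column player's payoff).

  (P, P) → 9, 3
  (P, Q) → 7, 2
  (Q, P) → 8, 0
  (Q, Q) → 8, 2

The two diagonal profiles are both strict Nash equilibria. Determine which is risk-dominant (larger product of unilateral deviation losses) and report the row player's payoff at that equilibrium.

8

At both P: the row player loses 9 − 8 = 1 by deviating; the column player loses 3 − 2 = 1. Product = 1·1 = 1.
At both Q: the row player loses 8 − 7 = 1 by deviating; the column player loses 2 − 0 = 2. Product = 1·2 = 2.
2 > 1, so both Q is risk-dominant. The row player's payoff there is 8.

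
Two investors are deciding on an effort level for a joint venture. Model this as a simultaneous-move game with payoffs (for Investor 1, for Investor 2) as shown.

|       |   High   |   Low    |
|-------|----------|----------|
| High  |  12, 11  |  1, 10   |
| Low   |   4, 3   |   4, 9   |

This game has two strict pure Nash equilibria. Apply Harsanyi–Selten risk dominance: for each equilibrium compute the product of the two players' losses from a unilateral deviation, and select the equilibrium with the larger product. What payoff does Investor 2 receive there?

At both High: Investor 1 loses 12 − 4 = 8 by deviating; Investor 2 loses 11 − 10 = 1. Product = 8·1 = 8.
At both Low: Investor 1 loses 4 − 1 = 3 by deviating; Investor 2 loses 9 − 3 = 6. Product = 3·6 = 18.
18 > 8, so both Low is risk-dominant. Investor 2's payoff there is 9.

9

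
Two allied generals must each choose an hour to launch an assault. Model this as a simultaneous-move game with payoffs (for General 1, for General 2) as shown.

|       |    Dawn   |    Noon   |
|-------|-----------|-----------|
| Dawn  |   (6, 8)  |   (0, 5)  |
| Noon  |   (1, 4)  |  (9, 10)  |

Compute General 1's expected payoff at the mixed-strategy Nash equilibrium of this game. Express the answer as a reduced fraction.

27/7

General 2 mixes with probability q on Dawn, chosen so General 1 is indifferent: 6q + 0(1−q) = 1q + 9(1−q) gives q = 9/14.
General 1's expected payoff (from either row, since indifferent) is 6·9/14 + 0·5/14 = 27/7.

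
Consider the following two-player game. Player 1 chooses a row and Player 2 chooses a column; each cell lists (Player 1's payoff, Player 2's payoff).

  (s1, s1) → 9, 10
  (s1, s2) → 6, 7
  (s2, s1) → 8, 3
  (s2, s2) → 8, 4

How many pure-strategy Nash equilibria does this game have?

Both s1: Player 1 gets 9 (best alternative 8); Player 2 gets 10 (best alternative 7). Neither deviates — NE.
Both s2: Player 1 gets 8 (best alternative 6); Player 2 gets 4 (best alternative 3). Neither deviates — NE.
(s1, s2) is not a NE: Player 1 would switch to s2 (8 > 6).
No other cell survives both best-response checks, so there are 2 pure NE.

2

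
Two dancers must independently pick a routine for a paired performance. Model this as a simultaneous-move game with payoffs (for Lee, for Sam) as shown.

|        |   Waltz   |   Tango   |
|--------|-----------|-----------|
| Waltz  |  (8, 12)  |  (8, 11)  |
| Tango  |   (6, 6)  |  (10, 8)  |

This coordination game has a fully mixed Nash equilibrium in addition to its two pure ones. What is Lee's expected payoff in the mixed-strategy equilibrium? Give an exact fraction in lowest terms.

Sam mixes with probability q on Waltz, chosen so Lee is indifferent: 8q + 8(1−q) = 6q + 10(1−q) gives q = 1/2.
Lee's expected payoff (from either row, since indifferent) is 8·1/2 + 8·1/2 = 8.

8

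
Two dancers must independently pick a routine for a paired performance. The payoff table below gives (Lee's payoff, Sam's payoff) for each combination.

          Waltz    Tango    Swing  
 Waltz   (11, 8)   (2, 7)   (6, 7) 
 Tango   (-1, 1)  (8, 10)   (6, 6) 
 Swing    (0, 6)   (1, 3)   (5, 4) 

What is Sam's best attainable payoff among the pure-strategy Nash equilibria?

Both Waltz is a pure NE (Lee: 11 ≥ 0; Sam: 8 ≥ 7). Sam gets 8.
Both Tango is a pure NE (Lee: 8 ≥ 2; Sam: 10 ≥ 6). Sam gets 10.
Every other cell has a profitable deviation for at least one player. Highest of {8, 10} is 10.

10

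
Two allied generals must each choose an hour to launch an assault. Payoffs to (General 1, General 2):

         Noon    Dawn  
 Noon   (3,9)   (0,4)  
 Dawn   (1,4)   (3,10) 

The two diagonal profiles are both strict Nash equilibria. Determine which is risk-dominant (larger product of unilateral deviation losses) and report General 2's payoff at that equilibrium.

10

At both Noon: General 1 loses 3 − 1 = 2 by deviating; General 2 loses 9 − 4 = 5. Product = 2·5 = 10.
At both Dawn: General 1 loses 3 − 0 = 3 by deviating; General 2 loses 10 − 4 = 6. Product = 3·6 = 18.
18 > 10, so both Dawn is risk-dominant. General 2's payoff there is 10.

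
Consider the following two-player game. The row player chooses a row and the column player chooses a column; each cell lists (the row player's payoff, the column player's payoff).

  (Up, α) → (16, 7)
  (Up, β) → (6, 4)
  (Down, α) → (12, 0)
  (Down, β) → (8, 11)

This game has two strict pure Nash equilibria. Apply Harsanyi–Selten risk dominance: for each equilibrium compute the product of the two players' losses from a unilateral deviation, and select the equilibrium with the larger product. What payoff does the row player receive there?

At (Up, α): the row player loses 16 − 12 = 4 by deviating; the column player loses 7 − 4 = 3. Product = 4·3 = 12.
At (Down, β): the row player loses 8 − 6 = 2 by deviating; the column player loses 11 − 0 = 11. Product = 2·11 = 22.
22 > 12, so (Down, β) is risk-dominant. The row player's payoff there is 8.

8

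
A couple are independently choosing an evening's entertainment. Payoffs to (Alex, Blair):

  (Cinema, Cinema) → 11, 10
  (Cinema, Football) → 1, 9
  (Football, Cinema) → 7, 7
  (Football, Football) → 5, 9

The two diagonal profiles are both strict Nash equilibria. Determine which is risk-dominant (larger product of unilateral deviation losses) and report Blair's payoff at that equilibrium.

At both Cinema: Alex loses 11 − 7 = 4 by deviating; Blair loses 10 − 9 = 1. Product = 4·1 = 4.
At both Football: Alex loses 5 − 1 = 4 by deviating; Blair loses 9 − 7 = 2. Product = 4·2 = 8.
8 > 4, so both Football is risk-dominant. Blair's payoff there is 9.

9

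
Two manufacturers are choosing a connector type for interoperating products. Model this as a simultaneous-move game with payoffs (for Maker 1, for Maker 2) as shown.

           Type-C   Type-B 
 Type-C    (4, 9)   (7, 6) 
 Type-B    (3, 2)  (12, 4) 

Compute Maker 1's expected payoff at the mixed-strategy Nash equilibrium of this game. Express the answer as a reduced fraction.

Maker 2 mixes with probability q on Type-C, chosen so Maker 1 is indifferent: 4q + 7(1−q) = 3q + 12(1−q) gives q = 5/6.
Maker 1's expected payoff (from either row, since indifferent) is 4·5/6 + 7·1/6 = 9/2.

9/2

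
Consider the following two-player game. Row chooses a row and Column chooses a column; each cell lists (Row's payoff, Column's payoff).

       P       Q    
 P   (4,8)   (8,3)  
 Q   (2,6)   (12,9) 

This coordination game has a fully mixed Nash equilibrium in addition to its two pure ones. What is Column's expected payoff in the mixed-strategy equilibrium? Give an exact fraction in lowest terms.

Row mixes with probability p on P, chosen so Column is indifferent: 8p + 6(1−p) = 3p + 9(1−p) gives p = 3/8.
Column's expected payoff is 8·3/8 + 6·5/8 = 27/4.

27/4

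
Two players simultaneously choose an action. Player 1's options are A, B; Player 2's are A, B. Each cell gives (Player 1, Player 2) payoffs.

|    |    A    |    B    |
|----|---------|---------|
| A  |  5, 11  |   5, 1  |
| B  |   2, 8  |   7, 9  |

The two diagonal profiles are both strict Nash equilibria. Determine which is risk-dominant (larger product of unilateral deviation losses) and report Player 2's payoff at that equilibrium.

11

At both A: Player 1 loses 5 − 2 = 3 by deviating; Player 2 loses 11 − 1 = 10. Product = 3·10 = 30.
At both B: Player 1 loses 7 − 5 = 2 by deviating; Player 2 loses 9 − 8 = 1. Product = 2·1 = 2.
30 > 2, so both A is risk-dominant. Player 2's payoff there is 11.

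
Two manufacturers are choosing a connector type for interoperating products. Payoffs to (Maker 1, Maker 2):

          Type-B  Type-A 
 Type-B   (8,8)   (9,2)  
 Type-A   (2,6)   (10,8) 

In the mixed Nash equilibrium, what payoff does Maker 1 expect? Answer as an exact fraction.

62/7

Maker 2 mixes with probability q on Type-B, chosen so Maker 1 is indifferent: 8q + 9(1−q) = 2q + 10(1−q) gives q = 1/7.
Maker 1's expected payoff (from either row, since indifferent) is 8·1/7 + 9·6/7 = 62/7.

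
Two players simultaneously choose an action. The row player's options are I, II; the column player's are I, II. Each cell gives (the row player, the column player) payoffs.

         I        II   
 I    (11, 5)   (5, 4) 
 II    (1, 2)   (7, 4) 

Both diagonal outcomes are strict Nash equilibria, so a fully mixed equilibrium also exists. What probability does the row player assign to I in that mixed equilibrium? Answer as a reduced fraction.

2/3

The row player's mix p on I must make the column player indifferent between I and II.
The column player's payoff from I: 5p + 2(1−p). From II: 4p + 4(1−p).
Set equal: 1p = 2(1−p) → p = 2/3.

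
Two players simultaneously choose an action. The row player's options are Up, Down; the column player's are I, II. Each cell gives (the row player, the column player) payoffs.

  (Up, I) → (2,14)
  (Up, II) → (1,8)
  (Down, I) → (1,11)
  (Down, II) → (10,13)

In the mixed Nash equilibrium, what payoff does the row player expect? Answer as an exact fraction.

19/10

The column player mixes with probability q on I, chosen so the row player is indifferent: 2q + 1(1−q) = 1q + 10(1−q) gives q = 9/10.
The row player's expected payoff (from either row, since indifferent) is 2·9/10 + 1·1/10 = 19/10.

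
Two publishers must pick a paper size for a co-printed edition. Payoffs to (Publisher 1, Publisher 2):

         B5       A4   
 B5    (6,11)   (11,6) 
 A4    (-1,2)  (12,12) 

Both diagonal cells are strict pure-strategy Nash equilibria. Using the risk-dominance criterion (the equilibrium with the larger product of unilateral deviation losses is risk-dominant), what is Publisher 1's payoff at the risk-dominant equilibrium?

At both B5: Publisher 1 loses 6 − (-1) = 7 by deviating; Publisher 2 loses 11 − 6 = 5. Product = 7·5 = 35.
At both A4: Publisher 1 loses 12 − 11 = 1 by deviating; Publisher 2 loses 12 − 2 = 10. Product = 1·10 = 10.
35 > 10, so both B5 is risk-dominant. Publisher 1's payoff there is 6.

6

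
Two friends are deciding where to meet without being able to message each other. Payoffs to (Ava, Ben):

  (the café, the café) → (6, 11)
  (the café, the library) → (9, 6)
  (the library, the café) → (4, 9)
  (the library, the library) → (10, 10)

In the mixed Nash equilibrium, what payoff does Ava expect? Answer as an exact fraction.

Ben mixes with probability q on the café, chosen so Ava is indifferent: 6q + 9(1−q) = 4q + 10(1−q) gives q = 1/3.
Ava's expected payoff (from either row, since indifferent) is 6·1/3 + 9·2/3 = 8.

8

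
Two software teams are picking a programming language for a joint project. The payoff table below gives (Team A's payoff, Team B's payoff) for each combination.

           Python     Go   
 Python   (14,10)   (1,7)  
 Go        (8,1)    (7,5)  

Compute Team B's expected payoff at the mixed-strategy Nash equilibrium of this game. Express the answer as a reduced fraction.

Team A mixes with probability p on Python, chosen so Team B is indifferent: 10p + 1(1−p) = 7p + 5(1−p) gives p = 4/7.
Team B's expected payoff is 10·4/7 + 1·3/7 = 43/7.

43/7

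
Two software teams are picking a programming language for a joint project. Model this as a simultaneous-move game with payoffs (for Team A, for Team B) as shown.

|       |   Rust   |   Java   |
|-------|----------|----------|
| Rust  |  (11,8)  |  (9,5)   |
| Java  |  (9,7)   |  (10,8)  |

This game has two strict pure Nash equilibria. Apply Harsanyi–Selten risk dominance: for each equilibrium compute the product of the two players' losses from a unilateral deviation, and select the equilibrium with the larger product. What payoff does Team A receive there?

At both Rust: Team A loses 11 − 9 = 2 by deviating; Team B loses 8 − 5 = 3. Product = 2·3 = 6.
At both Java: Team A loses 10 − 9 = 1 by deviating; Team B loses 8 − 7 = 1. Product = 1·1 = 1.
6 > 1, so both Rust is risk-dominant. Team A's payoff there is 11.

11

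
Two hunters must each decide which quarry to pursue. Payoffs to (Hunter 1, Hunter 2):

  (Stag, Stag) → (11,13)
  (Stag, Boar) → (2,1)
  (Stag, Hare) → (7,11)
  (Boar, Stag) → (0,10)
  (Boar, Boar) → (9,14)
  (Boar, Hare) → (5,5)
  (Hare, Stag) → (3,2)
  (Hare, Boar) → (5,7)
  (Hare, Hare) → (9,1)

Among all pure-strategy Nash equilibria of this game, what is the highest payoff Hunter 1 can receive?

11

Both Stag is a pure NE (Hunter 1: 11 ≥ 3; Hunter 2: 13 ≥ 11). Hunter 1 gets 11.
Both Boar is a pure NE (Hunter 1: 9 ≥ 5; Hunter 2: 14 ≥ 10). Hunter 1 gets 9.
Every other cell has a profitable deviation for at least one player. Highest of {11, 9} is 11.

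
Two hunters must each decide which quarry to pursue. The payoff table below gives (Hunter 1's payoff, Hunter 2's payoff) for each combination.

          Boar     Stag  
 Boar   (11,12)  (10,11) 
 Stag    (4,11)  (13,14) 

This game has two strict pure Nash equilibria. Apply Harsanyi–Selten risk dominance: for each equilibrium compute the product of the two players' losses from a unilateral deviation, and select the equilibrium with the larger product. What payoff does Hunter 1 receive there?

13

At both Boar: Hunter 1 loses 11 − 4 = 7 by deviating; Hunter 2 loses 12 − 11 = 1. Product = 7·1 = 7.
At both Stag: Hunter 1 loses 13 − 10 = 3 by deviating; Hunter 2 loses 14 − 11 = 3. Product = 3·3 = 9.
9 > 7, so both Stag is risk-dominant. Hunter 1's payoff there is 13.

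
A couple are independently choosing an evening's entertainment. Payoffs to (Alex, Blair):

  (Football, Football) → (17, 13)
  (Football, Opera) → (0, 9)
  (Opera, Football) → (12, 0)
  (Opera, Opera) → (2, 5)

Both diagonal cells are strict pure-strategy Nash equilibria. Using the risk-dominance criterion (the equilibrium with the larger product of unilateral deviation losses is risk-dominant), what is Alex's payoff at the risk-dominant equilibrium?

At both Football: Alex loses 17 − 12 = 5 by deviating; Blair loses 13 − 9 = 4. Product = 5·4 = 20.
At both Opera: Alex loses 2 − 0 = 2 by deviating; Blair loses 5 − 0 = 5. Product = 2·5 = 10.
20 > 10, so both Football is risk-dominant. Alex's payoff there is 17.

17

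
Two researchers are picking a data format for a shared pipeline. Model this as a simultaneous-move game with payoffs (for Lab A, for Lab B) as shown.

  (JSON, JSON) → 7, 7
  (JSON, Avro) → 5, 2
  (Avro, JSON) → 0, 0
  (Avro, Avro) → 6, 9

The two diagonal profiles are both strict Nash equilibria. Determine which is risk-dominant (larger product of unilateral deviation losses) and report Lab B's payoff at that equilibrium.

At both JSON: Lab A loses 7 − 0 = 7 by deviating; Lab B loses 7 − 2 = 5. Product = 7·5 = 35.
At both Avro: Lab A loses 6 − 5 = 1 by deviating; Lab B loses 9 − 0 = 9. Product = 1·9 = 9.
35 > 9, so both JSON is risk-dominant. Lab B's payoff there is 7.

7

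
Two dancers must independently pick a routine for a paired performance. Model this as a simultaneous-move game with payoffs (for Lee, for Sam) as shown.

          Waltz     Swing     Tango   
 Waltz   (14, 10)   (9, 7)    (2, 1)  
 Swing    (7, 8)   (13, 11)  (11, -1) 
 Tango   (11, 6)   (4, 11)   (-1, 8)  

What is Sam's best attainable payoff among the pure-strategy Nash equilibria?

11

Both Waltz is a pure NE (Lee: 14 ≥ 11; Sam: 10 ≥ 7). Sam gets 10.
Both Swing is a pure NE (Lee: 13 ≥ 9; Sam: 11 ≥ 8). Sam gets 11.
Every other cell has a profitable deviation for at least one player. Highest of {10, 11} is 11.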